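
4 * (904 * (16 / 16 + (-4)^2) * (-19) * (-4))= 4671872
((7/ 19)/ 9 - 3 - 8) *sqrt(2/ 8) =-937/ 171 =-5.48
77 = 77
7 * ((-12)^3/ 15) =-806.40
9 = 9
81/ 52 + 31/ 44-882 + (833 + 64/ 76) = -249397/ 5434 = -45.90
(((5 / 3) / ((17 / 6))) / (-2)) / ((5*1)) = -1 / 17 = -0.06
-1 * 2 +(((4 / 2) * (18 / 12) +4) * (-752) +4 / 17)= -89518 / 17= -5265.76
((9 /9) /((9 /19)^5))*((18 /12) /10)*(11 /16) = 27237089 /6298560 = 4.32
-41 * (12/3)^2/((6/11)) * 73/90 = -131692/135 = -975.50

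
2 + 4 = 6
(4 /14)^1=2 /7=0.29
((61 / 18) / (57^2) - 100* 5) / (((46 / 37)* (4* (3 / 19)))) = -1081914743 / 1699056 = -636.77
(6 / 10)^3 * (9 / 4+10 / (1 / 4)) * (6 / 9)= 1521 / 250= 6.08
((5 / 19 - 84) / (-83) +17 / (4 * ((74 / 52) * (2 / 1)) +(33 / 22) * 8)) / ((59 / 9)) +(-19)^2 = 537810559 / 1488688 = 361.26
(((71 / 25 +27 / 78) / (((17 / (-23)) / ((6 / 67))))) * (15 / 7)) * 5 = -428697 / 103649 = -4.14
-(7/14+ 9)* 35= -665/2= -332.50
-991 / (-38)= 991 / 38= 26.08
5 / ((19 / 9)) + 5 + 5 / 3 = 515 / 57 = 9.04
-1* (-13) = 13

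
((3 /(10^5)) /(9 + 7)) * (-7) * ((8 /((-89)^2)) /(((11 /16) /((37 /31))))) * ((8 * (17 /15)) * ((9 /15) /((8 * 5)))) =-13209 /4220407812500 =-0.00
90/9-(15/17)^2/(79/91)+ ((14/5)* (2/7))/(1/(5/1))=13.10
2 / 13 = 0.15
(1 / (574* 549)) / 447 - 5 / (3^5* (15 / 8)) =-41736661 / 3803255694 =-0.01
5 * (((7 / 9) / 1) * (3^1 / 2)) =35 / 6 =5.83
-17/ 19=-0.89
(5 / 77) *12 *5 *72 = 21600 / 77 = 280.52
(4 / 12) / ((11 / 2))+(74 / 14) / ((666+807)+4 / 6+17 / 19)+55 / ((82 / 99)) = 645243086 / 9707775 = 66.47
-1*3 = -3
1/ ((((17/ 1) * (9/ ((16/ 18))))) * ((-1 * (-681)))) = 8/ 937737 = 0.00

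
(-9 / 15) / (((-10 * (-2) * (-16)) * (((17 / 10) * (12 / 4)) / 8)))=1 / 340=0.00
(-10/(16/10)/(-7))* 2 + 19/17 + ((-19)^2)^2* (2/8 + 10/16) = 114033.78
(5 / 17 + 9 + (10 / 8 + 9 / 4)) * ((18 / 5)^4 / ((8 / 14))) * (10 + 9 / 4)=195786801 / 4250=46067.48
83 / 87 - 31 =-2614 / 87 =-30.05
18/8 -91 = -355/4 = -88.75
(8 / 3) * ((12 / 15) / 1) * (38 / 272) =76 / 255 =0.30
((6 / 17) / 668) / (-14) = -3 / 79492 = -0.00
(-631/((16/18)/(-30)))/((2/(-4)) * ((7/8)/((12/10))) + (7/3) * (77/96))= 3066660/217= 14132.07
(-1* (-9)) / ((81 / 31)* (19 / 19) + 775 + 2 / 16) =248 / 21431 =0.01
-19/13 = -1.46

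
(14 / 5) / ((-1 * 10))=-7 / 25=-0.28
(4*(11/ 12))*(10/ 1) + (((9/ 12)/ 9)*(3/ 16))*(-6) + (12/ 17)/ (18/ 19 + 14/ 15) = 4040069/ 109344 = 36.95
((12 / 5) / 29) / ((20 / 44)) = 132 / 725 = 0.18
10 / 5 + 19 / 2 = 23 / 2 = 11.50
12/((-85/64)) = -768/85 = -9.04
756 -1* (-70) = 826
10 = 10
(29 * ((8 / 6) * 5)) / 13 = 14.87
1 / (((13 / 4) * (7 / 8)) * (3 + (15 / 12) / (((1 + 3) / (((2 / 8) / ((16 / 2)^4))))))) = 0.12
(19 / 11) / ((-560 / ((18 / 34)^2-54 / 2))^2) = 25749009 / 6548046400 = 0.00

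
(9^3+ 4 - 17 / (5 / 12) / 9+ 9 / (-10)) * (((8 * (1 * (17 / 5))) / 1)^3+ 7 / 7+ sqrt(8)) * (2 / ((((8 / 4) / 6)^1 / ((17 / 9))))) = 742118 * sqrt(2) / 45+ 103714330031 / 625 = 165966250.57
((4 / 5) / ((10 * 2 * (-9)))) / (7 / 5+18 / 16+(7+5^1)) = -8 / 26145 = -0.00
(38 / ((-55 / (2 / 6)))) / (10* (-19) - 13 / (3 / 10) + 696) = -0.00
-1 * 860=-860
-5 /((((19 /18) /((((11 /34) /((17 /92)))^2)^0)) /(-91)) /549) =236647.89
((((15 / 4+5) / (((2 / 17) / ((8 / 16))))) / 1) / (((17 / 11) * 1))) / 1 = 24.06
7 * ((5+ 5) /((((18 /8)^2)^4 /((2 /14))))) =0.02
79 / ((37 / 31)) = 2449 / 37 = 66.19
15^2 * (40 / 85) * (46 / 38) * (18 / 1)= 745200 / 323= 2307.12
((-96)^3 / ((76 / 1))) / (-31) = 221184 / 589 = 375.52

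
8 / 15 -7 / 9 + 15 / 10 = 113 / 90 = 1.26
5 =5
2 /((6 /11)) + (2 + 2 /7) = 125 /21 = 5.95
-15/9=-5/3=-1.67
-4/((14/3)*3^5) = -2/567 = -0.00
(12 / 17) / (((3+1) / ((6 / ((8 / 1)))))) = 9 / 68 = 0.13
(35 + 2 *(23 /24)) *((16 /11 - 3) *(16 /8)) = -7531 /66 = -114.11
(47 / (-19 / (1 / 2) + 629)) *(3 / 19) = 47 / 3743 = 0.01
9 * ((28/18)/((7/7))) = 14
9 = 9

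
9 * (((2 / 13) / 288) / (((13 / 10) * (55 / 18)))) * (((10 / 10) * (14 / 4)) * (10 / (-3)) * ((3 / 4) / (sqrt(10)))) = -63 * sqrt(10) / 59488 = -0.00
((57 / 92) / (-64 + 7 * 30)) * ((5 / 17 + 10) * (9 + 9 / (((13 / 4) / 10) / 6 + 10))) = 12535425 / 28999688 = 0.43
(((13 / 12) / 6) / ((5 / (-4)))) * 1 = -13 / 90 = -0.14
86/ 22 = 43/ 11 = 3.91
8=8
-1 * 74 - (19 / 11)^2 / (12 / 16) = -28306 / 363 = -77.98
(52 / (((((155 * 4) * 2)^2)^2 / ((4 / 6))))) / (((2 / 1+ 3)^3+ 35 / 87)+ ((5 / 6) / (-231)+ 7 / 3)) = 87087 / 758626103804960000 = 0.00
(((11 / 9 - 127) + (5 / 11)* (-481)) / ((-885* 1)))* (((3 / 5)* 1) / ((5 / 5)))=34097 / 146025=0.23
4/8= 1/2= 0.50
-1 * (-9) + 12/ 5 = 57/ 5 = 11.40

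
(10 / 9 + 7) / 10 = 0.81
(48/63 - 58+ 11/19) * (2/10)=-22607/1995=-11.33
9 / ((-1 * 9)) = -1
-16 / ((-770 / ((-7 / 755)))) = -8 / 41525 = -0.00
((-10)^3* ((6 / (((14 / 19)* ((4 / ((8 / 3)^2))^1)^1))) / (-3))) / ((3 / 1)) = 304000 / 189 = 1608.47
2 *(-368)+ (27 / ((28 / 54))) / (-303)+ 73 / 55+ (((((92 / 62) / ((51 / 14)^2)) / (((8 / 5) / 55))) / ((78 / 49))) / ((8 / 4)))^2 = -4511994487995500306299 / 6152270075034042960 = -733.39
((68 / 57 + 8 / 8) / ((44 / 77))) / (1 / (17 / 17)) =875 / 228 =3.84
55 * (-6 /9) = -110 /3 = -36.67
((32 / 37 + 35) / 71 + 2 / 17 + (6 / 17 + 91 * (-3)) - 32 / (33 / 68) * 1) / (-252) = 124518235 / 92846061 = 1.34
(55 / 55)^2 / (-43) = -1 / 43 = -0.02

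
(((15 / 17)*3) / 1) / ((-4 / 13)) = -585 / 68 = -8.60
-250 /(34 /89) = -11125 /17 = -654.41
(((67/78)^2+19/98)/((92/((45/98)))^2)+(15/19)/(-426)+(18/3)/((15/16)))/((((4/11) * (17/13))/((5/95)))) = 1278206422512916237/1804977104510827520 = 0.71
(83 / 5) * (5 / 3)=83 / 3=27.67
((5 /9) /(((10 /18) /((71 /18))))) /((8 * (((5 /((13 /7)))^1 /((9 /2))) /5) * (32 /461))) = 425503 /7168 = 59.36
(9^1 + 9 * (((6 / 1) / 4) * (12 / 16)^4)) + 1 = 7307 / 512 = 14.27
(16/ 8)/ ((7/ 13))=26/ 7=3.71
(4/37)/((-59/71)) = -284/2183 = -0.13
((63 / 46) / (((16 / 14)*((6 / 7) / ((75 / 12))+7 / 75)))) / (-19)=-231525 / 846032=-0.27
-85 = -85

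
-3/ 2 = -1.50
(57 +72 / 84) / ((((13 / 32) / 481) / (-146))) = -70009920 / 7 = -10001417.14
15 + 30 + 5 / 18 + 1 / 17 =13873 / 306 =45.34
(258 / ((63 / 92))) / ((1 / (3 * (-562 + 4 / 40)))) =-22228764 / 35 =-635107.54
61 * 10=610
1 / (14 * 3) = 1 / 42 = 0.02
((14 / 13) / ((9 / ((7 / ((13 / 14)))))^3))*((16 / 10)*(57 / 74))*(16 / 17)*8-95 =-1945412183461 / 21827315835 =-89.13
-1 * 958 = -958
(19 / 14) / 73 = 19 / 1022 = 0.02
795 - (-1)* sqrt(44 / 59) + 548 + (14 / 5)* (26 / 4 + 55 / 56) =2* sqrt(649) / 59 + 27279 / 20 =1364.81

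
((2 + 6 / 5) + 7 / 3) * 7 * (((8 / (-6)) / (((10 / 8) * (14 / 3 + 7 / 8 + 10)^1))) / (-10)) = 37184 / 139875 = 0.27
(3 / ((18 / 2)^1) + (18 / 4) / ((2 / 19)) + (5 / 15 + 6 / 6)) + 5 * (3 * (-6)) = -547 / 12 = -45.58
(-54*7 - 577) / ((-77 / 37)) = 35335 / 77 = 458.90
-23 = -23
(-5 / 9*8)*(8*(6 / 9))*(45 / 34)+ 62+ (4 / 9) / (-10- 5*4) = 70256 / 2295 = 30.61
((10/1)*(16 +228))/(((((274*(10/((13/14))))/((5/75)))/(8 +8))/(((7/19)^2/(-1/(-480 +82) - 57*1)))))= -2719136/1294536975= -0.00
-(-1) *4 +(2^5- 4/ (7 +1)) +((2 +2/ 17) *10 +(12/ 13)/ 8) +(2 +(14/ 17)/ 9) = 117119/ 1989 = 58.88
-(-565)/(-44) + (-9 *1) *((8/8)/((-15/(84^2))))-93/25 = 4638743/1100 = 4217.04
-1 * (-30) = 30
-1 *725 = -725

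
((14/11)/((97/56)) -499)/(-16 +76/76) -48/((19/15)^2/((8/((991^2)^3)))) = 181791733169852714178713449/5472739889256807992797005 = 33.22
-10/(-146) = 5/73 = 0.07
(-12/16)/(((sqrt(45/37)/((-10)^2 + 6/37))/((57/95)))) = -5559 * sqrt(185)/1850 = -40.87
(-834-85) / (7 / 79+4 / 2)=-72601 / 165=-440.01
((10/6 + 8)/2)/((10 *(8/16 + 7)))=29/450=0.06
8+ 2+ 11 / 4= 51 / 4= 12.75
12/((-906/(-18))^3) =324/3442951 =0.00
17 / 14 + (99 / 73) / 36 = 2559 / 2044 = 1.25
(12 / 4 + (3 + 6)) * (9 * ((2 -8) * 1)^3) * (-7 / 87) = 54432 / 29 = 1876.97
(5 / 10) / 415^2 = 1 / 344450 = 0.00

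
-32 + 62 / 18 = -28.56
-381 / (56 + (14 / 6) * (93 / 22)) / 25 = -2794 / 12075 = -0.23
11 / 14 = 0.79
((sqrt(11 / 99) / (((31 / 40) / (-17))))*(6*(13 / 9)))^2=312582400 / 77841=4015.65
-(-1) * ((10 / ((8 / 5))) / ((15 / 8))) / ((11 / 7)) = 70 / 33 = 2.12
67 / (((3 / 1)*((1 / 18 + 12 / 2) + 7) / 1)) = 402 / 235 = 1.71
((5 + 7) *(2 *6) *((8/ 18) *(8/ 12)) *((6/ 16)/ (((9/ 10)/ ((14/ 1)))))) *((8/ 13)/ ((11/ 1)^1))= 17920/ 1287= 13.92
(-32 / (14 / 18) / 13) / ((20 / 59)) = -4248 / 455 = -9.34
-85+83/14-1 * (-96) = 237/14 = 16.93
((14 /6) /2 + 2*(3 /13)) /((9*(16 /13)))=127 /864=0.15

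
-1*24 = -24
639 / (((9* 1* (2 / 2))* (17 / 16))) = 1136 / 17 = 66.82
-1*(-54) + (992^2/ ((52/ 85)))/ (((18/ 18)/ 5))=104557502/ 13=8042884.77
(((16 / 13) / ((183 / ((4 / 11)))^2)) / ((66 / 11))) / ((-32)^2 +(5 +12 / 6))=128 / 162933663321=0.00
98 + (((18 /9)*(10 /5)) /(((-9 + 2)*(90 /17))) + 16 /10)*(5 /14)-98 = 235 /441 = 0.53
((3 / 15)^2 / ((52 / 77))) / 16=77 / 20800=0.00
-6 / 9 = -2 / 3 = -0.67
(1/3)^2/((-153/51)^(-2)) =1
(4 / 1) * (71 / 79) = 284 / 79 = 3.59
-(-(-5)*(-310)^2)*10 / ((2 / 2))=-4805000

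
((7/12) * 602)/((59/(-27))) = -18963/118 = -160.70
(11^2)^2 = 14641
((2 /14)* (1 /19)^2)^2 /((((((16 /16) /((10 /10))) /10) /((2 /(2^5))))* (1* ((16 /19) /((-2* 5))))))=-25 /21509824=-0.00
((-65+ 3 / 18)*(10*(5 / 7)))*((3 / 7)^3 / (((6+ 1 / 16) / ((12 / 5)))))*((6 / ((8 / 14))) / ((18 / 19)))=-5321520 / 33271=-159.94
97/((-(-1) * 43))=97/43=2.26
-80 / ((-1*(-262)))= -40 / 131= -0.31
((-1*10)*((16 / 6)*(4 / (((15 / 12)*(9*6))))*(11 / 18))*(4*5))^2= 198246400 / 531441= 373.04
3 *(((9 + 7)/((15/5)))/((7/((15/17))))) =240/119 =2.02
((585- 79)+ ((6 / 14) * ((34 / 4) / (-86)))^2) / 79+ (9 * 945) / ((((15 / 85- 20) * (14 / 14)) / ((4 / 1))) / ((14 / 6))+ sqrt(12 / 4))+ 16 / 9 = -1405194214685966653 / 117632193947856- 642342960 * sqrt(3) / 114131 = -21693.85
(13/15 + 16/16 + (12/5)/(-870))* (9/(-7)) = -12162/5075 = -2.40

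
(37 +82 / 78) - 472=-16924 / 39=-433.95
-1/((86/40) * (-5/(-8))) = -0.74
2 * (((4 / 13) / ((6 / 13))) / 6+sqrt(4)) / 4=19 / 18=1.06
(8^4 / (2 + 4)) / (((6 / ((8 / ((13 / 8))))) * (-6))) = -32768 / 351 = -93.36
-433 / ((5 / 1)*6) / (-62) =433 / 1860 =0.23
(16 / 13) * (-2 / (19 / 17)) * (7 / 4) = -952 / 247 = -3.85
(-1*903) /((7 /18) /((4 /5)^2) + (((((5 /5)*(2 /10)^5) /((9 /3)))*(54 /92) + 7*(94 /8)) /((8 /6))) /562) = -1313120025000 /1043229809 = -1258.71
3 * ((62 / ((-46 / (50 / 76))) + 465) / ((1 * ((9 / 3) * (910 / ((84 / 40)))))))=243381 / 227240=1.07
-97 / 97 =-1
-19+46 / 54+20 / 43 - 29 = -54199 / 1161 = -46.68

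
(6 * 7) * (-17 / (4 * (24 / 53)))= -6307 / 16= -394.19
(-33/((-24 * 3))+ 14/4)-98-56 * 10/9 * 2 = -15731/72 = -218.49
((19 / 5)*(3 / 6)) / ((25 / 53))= 1007 / 250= 4.03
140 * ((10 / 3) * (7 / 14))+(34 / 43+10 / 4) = 61049 / 258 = 236.62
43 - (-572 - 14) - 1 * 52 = 577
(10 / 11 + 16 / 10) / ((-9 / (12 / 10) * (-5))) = 0.07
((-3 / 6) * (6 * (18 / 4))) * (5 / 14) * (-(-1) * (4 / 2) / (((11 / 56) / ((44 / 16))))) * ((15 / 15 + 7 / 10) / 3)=-153 / 2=-76.50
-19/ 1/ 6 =-19/ 6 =-3.17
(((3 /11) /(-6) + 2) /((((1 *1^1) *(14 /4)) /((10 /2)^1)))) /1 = 215 /77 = 2.79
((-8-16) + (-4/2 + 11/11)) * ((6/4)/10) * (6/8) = -45/16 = -2.81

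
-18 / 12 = -1.50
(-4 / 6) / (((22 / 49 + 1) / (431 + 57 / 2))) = -45031 / 213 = -211.41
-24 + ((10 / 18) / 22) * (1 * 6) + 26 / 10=-3506 / 165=-21.25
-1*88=-88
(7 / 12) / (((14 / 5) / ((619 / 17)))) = 3095 / 408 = 7.59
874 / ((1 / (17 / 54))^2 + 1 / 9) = 2273274 / 26533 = 85.68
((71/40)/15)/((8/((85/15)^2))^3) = 1713767399/223948800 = 7.65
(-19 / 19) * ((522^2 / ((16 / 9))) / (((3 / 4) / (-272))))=55586736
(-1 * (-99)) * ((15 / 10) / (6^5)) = 11 / 576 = 0.02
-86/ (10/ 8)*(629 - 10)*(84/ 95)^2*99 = -3296291.75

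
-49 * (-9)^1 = 441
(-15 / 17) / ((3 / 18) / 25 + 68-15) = -2250 / 135167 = -0.02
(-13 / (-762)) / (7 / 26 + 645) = 169 / 6392037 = 0.00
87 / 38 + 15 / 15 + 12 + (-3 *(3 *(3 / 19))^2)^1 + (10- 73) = -34933 / 722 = -48.38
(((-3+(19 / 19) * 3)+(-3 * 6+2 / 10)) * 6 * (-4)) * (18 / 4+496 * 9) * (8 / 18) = 4242096 / 5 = 848419.20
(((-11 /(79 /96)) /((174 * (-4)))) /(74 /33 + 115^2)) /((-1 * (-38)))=726 /19000364971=0.00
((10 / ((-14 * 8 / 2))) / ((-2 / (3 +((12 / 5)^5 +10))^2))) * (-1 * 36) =-107724027663 / 3906250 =-27577.35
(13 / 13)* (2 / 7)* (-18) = -36 / 7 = -5.14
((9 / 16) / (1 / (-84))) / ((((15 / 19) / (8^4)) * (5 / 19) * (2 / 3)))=-34933248 / 25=-1397329.92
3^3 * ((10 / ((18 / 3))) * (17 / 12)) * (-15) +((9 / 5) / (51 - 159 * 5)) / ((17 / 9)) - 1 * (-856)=-100.25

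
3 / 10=0.30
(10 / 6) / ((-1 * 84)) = -5 / 252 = -0.02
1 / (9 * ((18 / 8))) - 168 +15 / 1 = -12389 / 81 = -152.95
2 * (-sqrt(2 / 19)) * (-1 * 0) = 0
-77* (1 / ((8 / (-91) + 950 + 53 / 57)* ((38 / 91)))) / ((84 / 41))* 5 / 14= -2667665 / 78912272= -0.03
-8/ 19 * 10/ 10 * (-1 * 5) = 40/ 19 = 2.11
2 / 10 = 1 / 5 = 0.20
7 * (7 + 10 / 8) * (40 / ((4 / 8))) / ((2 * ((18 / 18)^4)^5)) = 2310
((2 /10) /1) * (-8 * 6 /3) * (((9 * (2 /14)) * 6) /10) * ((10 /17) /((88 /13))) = -1404 /6545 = -0.21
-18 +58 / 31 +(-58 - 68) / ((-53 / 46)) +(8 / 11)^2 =18639448 / 198803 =93.76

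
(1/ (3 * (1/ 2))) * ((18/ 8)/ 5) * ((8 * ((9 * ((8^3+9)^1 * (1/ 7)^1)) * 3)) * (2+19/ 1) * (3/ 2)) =759618/ 5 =151923.60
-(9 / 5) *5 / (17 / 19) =-171 / 17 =-10.06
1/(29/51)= 51/29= 1.76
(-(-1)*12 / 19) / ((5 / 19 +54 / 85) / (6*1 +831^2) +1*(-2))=-704378340 / 2230529959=-0.32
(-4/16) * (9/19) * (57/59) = -27/236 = -0.11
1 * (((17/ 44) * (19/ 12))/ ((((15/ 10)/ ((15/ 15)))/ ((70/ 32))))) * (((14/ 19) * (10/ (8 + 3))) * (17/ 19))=354025/ 662112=0.53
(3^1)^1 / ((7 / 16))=48 / 7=6.86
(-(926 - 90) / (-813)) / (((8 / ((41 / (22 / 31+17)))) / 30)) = 8.93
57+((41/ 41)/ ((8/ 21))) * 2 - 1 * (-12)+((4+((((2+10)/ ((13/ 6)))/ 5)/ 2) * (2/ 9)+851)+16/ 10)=930.97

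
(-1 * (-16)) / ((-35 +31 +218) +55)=16 / 269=0.06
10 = 10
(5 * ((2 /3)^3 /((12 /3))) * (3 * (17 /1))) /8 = 85 /36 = 2.36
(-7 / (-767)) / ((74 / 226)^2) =89383 / 1050023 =0.09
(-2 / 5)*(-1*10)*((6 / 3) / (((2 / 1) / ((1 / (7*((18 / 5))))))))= 0.16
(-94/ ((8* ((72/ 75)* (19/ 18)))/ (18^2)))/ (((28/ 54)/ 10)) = -38545875/ 532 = -72454.65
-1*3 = -3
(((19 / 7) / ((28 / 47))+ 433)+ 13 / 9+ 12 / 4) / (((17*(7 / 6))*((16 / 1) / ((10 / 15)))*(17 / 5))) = 3898445 / 14274288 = 0.27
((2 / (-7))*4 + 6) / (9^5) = 34 / 413343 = 0.00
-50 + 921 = 871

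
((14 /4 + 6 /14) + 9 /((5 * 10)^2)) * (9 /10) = 619317 /175000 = 3.54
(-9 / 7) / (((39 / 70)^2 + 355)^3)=-151263000000 / 5277302981406352261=-0.00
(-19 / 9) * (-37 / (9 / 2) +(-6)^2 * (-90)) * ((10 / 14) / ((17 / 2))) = 5554460 / 9639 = 576.25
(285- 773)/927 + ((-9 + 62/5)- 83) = -371386/4635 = -80.13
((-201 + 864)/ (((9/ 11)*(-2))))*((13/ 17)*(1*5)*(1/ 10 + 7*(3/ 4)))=-198913/ 24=-8288.04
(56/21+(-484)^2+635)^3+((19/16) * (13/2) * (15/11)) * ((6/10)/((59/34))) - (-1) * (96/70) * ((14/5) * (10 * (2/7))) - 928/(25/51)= 635887684701596981617307/49064400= 12960266195074167.45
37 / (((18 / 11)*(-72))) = -407 / 1296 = -0.31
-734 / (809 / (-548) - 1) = 402232 / 1357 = 296.41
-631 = -631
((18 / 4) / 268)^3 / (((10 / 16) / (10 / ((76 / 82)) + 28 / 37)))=5917293 / 67659644480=0.00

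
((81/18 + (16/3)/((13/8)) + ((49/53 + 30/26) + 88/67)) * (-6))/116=-3094913/5354908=-0.58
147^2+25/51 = 1102084/51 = 21609.49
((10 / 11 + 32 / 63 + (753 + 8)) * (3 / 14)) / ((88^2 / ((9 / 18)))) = 528355 / 50088192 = 0.01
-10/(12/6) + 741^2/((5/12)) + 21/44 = 289913773/220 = 1317789.88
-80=-80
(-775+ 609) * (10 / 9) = -1660 / 9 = -184.44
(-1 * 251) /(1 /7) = -1757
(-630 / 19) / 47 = -0.71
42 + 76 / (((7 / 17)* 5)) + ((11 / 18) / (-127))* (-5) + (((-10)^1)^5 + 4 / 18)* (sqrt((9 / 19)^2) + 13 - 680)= 33774852945121 / 506730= 66652562.40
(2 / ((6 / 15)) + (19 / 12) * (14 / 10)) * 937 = 405721 / 60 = 6762.02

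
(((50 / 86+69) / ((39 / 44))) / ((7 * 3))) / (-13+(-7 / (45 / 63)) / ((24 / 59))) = -5265920 / 52250289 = -0.10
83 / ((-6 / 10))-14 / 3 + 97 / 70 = -9913 / 70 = -141.61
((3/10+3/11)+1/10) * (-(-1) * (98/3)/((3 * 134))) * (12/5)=7252/55275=0.13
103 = 103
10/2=5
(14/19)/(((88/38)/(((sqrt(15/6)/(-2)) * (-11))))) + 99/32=7 * sqrt(10)/8 + 99/32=5.86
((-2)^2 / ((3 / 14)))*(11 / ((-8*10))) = -77 / 30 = -2.57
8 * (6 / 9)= 16 / 3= 5.33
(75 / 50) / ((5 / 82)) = 123 / 5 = 24.60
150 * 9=1350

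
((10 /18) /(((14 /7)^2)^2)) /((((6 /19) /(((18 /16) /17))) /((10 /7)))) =475 /45696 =0.01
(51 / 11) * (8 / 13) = 408 / 143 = 2.85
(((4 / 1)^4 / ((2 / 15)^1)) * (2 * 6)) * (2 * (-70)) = -3225600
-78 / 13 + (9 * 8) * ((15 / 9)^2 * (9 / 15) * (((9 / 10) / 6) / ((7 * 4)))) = -75 / 14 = -5.36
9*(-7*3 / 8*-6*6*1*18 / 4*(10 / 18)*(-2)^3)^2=32148900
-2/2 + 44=43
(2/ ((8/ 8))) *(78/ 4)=39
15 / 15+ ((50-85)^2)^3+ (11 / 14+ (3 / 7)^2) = 180150031443 / 98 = 1838265626.97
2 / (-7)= -0.29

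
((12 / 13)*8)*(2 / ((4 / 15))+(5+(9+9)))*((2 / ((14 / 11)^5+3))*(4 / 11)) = 342950784 / 13272701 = 25.84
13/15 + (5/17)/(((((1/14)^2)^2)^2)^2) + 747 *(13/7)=1143425502349922324252/1785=640574511120404663.45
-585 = -585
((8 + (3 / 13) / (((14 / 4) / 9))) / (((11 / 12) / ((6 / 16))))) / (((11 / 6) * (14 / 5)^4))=6598125 / 211499288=0.03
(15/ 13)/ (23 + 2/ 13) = 15/ 301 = 0.05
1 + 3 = 4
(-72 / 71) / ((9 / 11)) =-88 / 71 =-1.24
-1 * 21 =-21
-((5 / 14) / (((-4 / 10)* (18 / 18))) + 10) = -255 / 28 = -9.11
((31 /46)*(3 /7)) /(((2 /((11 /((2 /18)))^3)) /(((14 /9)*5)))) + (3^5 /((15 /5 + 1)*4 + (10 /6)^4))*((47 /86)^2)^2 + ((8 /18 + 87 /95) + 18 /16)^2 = 7701977537885649586253483 /7067099836946404800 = 1089835.68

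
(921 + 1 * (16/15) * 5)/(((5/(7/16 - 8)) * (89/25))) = -1681295/4272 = -393.56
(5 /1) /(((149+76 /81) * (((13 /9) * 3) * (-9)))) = -27 /31577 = -0.00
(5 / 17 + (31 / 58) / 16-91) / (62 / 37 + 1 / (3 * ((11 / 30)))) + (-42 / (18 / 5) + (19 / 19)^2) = -2277661493 / 49789056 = -45.75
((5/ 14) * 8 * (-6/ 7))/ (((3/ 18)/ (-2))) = 1440/ 49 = 29.39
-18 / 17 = -1.06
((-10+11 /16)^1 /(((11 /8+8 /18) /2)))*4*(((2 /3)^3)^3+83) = -973983796 /286497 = -3399.63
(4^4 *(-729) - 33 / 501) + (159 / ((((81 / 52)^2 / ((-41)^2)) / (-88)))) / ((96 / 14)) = -1600271.02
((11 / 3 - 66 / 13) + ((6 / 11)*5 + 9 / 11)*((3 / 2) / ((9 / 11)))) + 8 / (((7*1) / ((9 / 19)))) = 5.63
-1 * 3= -3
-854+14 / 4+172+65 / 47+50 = -58949 / 94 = -627.12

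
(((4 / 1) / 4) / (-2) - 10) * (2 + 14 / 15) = -154 / 5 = -30.80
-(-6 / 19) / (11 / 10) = 60 / 209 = 0.29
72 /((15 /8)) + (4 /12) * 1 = 581 /15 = 38.73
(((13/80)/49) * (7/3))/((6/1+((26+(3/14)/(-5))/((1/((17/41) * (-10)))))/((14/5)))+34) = 3731/753000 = 0.00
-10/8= -5/4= -1.25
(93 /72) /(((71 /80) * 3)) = 310 /639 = 0.49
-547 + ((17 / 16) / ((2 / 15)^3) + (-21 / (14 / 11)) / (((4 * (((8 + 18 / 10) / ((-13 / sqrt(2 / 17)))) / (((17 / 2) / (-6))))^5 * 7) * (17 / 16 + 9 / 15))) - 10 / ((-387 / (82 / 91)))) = -26186166344626234375 * sqrt(34) / 87251931145580544 - 445073137 / 4507776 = -1848.73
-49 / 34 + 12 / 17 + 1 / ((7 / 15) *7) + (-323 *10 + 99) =-5216961 / 1666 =-3131.43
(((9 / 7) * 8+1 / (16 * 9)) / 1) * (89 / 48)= 923375 / 48384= 19.08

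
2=2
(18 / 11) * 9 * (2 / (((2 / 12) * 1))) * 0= 0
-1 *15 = -15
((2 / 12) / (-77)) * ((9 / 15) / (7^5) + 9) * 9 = -1134477 / 6470695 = -0.18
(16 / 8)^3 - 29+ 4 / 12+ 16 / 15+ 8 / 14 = -666 / 35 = -19.03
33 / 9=11 / 3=3.67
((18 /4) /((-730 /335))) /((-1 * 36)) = 67 /1168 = 0.06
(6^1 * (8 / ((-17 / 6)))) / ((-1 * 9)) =32 / 17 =1.88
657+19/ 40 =26299/ 40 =657.48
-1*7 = -7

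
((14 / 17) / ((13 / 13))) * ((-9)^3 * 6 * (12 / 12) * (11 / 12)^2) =-205821 / 68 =-3026.78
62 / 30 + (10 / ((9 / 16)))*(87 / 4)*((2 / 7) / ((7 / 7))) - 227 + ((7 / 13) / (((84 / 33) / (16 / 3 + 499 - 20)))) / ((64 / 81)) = 1771967 / 116480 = 15.21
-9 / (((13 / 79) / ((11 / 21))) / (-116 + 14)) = 2922.13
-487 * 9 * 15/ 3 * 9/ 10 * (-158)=3116313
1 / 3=0.33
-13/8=-1.62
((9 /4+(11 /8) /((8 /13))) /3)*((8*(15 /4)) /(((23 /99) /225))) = 31964625 /736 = 43430.20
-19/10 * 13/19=-13/10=-1.30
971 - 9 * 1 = 962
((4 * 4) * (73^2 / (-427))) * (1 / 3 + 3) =-852640 / 1281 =-665.60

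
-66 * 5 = -330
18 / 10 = 1.80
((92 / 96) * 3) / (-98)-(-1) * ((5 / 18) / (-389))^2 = -281906123 / 9609488784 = -0.03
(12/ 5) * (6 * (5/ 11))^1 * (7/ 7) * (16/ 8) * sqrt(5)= 29.27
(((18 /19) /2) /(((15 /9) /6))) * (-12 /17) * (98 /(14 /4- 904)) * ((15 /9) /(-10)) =-63504 /2908615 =-0.02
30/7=4.29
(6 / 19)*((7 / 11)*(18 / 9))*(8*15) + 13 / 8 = 83357 / 1672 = 49.85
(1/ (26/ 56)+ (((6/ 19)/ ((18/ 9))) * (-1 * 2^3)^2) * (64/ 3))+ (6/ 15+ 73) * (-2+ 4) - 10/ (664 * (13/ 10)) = 74730493/ 205010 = 364.52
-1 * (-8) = 8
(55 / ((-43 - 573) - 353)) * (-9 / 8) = 165 / 2584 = 0.06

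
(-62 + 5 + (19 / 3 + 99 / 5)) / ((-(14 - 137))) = -463 / 1845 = -0.25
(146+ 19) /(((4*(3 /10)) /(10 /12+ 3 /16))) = 13475 /96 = 140.36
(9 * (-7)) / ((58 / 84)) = -2646 / 29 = -91.24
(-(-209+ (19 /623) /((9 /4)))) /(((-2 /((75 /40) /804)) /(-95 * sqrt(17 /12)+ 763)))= -638623915 /3434688+ 556598825 * sqrt(51) /144256896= -158.38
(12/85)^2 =144/7225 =0.02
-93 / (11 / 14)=-1302 / 11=-118.36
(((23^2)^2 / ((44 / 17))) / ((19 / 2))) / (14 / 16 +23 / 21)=399612948 / 69179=5776.51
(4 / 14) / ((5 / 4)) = 8 / 35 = 0.23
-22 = -22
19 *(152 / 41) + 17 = 3585 / 41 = 87.44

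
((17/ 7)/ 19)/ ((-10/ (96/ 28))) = -204/ 4655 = -0.04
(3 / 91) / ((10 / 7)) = 3 / 130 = 0.02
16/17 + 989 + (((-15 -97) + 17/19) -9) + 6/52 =869.95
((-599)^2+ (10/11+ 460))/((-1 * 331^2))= -3951881/1205171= -3.28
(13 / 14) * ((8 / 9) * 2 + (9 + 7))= 1040 / 63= 16.51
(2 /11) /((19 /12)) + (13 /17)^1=3125 /3553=0.88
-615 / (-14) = 615 / 14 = 43.93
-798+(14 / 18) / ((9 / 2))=-64624 / 81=-797.83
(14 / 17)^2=0.68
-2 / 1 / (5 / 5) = -2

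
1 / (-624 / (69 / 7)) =-23 / 1456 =-0.02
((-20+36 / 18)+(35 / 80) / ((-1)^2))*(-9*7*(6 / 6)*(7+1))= 17703 / 2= 8851.50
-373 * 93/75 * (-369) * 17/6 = 24178233/50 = 483564.66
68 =68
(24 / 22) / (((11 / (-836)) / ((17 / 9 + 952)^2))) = -75439314.48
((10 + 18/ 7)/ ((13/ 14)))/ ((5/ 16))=2816/ 65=43.32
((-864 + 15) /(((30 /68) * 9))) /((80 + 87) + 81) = -4811 /5580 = -0.86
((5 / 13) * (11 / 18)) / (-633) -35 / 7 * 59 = -295.00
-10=-10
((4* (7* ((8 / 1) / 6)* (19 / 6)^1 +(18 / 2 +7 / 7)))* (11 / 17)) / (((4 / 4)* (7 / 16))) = 250624 / 1071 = 234.01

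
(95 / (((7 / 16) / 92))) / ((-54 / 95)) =-6642400 / 189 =-35144.97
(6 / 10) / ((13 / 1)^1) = 3 / 65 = 0.05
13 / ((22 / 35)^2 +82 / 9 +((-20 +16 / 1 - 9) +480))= 143325 / 5253481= 0.03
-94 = -94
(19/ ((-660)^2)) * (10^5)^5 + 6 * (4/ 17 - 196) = 8074999999999999978254848/ 18513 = 436179981634527087897.96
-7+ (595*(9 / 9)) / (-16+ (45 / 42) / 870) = -574077 / 12991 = -44.19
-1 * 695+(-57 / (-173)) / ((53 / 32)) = -6370631 / 9169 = -694.80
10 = 10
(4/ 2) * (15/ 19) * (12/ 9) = 40/ 19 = 2.11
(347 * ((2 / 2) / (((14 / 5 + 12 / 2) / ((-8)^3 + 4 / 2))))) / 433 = -442425 / 9526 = -46.44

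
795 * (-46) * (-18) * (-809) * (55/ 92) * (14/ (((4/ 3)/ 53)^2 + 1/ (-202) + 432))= -4552233166556460/ 441219827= -10317381.24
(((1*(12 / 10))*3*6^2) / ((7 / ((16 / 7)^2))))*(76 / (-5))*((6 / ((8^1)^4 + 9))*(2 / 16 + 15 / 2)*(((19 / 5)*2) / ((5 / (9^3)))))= -18156.97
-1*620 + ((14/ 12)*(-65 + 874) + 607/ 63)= 42017/ 126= 333.47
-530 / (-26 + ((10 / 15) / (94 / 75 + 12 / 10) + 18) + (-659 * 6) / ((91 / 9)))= 4437160 / 3338613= 1.33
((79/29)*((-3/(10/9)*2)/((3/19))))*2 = -27018/145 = -186.33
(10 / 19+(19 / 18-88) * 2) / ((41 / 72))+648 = 267632 / 779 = 343.56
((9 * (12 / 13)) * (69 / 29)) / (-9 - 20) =-7452 / 10933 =-0.68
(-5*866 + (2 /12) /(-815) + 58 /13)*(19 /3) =-5224515367 /190710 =-27395.08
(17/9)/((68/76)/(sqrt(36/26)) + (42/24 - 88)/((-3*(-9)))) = -0.78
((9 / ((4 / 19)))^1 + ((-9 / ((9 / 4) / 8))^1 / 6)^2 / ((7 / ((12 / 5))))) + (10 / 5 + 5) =24991 / 420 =59.50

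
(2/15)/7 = 2/105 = 0.02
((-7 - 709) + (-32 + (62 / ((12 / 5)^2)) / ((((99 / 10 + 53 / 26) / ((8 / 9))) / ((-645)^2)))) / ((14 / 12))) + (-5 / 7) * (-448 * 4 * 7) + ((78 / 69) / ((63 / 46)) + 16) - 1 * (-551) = 7200478921 / 24444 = 294570.40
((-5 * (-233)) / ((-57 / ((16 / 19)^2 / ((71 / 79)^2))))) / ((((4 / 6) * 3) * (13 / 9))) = -2791973760 / 449490847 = -6.21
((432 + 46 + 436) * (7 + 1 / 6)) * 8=157208 / 3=52402.67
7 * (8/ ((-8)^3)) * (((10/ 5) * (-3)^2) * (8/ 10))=-63/ 40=-1.58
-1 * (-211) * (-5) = -1055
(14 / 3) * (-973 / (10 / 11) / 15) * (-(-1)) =-74921 / 225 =-332.98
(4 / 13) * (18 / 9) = 8 / 13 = 0.62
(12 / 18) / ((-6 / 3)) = -0.33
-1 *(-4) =4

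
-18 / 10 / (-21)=0.09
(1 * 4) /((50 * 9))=2 /225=0.01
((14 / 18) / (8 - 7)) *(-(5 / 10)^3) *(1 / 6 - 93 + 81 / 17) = 62881 / 7344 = 8.56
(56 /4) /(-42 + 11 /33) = -42 /125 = -0.34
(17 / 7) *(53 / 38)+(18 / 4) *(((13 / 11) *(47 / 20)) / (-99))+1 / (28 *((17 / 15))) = 3.29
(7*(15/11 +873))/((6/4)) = 44884/11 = 4080.36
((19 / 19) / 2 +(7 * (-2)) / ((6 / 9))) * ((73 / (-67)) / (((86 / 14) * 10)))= 20951 / 57620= 0.36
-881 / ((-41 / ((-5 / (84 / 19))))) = -83695 / 3444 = -24.30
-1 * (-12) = 12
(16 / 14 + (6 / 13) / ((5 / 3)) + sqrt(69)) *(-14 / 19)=-14 *sqrt(69) / 19 - 68 / 65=-7.17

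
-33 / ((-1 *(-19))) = -33 / 19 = -1.74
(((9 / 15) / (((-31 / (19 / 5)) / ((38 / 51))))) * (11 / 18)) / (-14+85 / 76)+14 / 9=1827054 / 1172575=1.56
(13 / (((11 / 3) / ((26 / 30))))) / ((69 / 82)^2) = 1136356 / 261855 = 4.34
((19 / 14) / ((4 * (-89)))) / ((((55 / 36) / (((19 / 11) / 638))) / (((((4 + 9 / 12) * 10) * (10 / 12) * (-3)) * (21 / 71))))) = 925965 / 3902513296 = 0.00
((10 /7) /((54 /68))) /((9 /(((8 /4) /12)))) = 170 /5103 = 0.03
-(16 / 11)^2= -256 / 121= -2.12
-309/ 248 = -1.25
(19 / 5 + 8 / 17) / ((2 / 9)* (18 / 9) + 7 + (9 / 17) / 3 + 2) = 0.44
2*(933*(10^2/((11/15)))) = 2799000/11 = 254454.55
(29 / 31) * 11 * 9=2871 / 31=92.61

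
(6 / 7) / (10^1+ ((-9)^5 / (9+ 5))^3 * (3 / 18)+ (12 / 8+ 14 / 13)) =-20384 / 297398301615397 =-0.00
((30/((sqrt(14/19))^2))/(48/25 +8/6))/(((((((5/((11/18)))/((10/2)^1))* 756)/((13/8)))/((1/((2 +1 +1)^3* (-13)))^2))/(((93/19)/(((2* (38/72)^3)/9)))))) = 31073625/8733332701184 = 0.00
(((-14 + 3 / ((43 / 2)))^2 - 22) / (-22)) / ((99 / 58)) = -3040534 / 671187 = -4.53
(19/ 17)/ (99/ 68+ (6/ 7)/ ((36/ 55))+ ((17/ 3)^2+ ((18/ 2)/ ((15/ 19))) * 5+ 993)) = 0.00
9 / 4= 2.25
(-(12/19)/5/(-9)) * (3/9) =4/855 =0.00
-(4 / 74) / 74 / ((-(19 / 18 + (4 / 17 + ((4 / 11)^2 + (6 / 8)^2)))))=296208 / 805170505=0.00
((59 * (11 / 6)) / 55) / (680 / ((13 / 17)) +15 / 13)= 767 / 347250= 0.00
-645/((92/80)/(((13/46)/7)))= -83850/3703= -22.64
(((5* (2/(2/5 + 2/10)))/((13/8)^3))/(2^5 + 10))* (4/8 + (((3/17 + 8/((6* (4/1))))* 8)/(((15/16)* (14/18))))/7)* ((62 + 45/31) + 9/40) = 9113763616/1191395751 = 7.65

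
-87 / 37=-2.35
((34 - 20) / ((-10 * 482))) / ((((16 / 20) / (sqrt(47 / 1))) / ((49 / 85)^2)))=-16807 * sqrt(47) / 13929800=-0.01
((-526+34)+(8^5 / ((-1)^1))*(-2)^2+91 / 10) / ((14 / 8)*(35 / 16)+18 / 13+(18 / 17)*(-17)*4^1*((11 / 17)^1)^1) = 9303562528 / 2926075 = 3179.54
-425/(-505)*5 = 425/101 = 4.21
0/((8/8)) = 0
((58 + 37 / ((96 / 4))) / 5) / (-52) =-1429 / 6240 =-0.23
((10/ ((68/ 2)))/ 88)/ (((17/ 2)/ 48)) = 60/ 3179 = 0.02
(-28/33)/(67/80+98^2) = -2240/25356771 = -0.00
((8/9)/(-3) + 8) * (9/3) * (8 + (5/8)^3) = 6097/32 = 190.53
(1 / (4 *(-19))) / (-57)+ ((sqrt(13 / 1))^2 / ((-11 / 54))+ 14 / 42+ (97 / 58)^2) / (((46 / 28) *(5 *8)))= -17020353281 / 18434652720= -0.92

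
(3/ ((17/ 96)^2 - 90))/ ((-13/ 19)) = 525312/ 10778963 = 0.05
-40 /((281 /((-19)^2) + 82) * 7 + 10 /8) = -57760 /838529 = -0.07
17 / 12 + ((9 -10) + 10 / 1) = 125 / 12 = 10.42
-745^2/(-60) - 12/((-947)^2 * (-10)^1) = 497751415297/53808540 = 9250.42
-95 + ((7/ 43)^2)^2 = -324783694/ 3418801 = -95.00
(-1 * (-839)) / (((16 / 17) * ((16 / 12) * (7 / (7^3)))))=2096661 / 64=32760.33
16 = 16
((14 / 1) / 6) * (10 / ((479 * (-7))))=-10 / 1437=-0.01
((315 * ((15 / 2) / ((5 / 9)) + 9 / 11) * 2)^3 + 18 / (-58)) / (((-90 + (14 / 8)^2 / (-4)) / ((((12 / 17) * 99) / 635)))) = -195823608918505201152 / 220042915895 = -889933711.89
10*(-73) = -730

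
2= 2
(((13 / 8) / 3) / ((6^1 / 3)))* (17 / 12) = 221 / 576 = 0.38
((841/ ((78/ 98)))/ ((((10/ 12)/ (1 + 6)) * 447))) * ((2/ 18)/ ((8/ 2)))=288463/ 522990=0.55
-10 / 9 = -1.11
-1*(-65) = 65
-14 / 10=-7 / 5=-1.40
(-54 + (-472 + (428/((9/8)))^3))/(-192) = -20070912785/69984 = -286792.88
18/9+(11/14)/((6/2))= 95/42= 2.26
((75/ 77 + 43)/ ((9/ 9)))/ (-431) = -3386/ 33187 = -0.10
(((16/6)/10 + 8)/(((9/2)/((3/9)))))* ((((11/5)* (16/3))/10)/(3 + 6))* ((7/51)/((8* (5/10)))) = 38192/13942125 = 0.00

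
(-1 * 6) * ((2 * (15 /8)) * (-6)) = 135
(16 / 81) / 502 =8 / 20331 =0.00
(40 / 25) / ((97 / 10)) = 16 / 97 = 0.16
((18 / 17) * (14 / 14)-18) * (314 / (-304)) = 5652 / 323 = 17.50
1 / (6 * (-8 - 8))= -0.01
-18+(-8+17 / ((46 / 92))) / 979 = -17596 / 979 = -17.97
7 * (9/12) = 21/4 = 5.25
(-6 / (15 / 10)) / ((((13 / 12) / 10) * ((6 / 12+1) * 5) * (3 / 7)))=-448 / 39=-11.49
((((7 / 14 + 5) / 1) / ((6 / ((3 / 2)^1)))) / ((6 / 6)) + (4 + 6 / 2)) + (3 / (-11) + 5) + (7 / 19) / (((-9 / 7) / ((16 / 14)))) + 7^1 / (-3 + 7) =218569 / 15048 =14.52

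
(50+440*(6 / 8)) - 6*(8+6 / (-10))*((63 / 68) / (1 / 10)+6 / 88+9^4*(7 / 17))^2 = -456414498498271 / 1398760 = -326299364.08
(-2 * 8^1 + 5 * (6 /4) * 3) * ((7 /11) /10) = 91 /220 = 0.41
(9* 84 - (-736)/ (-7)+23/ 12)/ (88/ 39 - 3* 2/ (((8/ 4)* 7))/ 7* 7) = 712829/ 1996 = 357.13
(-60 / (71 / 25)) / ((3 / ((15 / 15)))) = -500 / 71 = -7.04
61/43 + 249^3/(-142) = -108718.64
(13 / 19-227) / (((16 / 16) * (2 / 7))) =-15050 / 19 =-792.11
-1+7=6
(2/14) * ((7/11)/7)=1/77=0.01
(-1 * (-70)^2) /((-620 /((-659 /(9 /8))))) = -1291640 /279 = -4629.53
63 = 63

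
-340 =-340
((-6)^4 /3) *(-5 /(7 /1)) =-308.57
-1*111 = -111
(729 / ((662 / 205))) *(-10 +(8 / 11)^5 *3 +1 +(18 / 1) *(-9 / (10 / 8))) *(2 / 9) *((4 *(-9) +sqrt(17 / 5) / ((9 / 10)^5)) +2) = 12546644952222 / 53307881 - 30371931620000 *sqrt(85) / 12953815083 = 213745.47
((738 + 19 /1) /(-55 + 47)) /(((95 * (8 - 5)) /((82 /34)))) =-31037 /38760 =-0.80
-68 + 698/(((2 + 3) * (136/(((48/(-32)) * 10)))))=-5671/68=-83.40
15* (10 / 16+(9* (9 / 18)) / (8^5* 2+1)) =4915815 / 524296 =9.38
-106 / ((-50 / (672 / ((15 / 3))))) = 35616 / 125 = 284.93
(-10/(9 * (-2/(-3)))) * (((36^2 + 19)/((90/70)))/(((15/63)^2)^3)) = -5847978843/625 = -9356766.15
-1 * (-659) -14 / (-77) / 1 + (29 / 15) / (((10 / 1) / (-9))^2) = 3634113 / 5500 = 660.75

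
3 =3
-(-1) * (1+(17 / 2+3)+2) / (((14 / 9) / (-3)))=-783 / 28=-27.96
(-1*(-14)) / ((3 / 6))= 28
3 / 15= 1 / 5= 0.20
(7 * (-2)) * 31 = -434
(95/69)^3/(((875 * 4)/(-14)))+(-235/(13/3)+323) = 2295531725/8541234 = 268.76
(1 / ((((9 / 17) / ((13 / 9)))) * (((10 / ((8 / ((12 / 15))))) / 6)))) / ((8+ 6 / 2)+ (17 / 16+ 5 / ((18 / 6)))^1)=7072 / 5931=1.19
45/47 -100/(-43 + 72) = -3395/1363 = -2.49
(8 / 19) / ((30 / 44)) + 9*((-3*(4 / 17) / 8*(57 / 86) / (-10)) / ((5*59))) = 303715883 / 491670600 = 0.62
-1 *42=-42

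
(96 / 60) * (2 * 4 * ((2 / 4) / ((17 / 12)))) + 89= 7949 / 85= 93.52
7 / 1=7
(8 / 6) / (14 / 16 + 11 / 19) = 608 / 663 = 0.92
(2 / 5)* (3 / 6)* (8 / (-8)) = -1 / 5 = -0.20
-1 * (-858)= 858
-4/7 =-0.57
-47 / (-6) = 47 / 6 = 7.83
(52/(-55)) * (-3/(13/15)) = 36/11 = 3.27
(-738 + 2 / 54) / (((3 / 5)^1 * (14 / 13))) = -1295125 / 1134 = -1142.09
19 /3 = 6.33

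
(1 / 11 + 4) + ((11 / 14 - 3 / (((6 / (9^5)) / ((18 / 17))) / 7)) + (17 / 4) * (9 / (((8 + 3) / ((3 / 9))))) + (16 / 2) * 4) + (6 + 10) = -104136715 / 476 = -218774.61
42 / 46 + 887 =20422 / 23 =887.91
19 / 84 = 0.23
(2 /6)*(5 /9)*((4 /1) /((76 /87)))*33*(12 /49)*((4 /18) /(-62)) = -6380 /259749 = -0.02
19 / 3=6.33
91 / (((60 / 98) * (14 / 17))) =180.48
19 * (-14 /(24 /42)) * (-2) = 931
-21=-21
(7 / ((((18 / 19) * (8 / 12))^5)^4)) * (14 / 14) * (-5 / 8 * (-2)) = 1315649071014108536767446035 / 15335039969789900488704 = 85793.65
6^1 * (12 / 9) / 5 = 8 / 5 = 1.60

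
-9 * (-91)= 819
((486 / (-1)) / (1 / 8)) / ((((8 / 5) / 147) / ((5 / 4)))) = -893025 / 2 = -446512.50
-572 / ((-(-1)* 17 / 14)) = -8008 / 17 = -471.06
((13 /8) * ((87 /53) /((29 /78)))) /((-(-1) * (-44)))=-1521 /9328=-0.16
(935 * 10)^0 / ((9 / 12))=4 / 3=1.33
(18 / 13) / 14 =9 / 91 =0.10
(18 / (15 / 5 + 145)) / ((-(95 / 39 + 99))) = -351 / 292744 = -0.00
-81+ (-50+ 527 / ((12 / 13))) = 5279 / 12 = 439.92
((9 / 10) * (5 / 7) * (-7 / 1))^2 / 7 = 81 / 28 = 2.89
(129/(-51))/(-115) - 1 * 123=-240422/1955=-122.98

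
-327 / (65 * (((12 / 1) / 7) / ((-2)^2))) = -763 / 65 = -11.74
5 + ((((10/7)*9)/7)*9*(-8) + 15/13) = -80320/637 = -126.09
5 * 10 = 50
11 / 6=1.83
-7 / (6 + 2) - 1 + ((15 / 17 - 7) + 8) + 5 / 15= 139 / 408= 0.34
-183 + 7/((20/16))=-887/5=-177.40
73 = 73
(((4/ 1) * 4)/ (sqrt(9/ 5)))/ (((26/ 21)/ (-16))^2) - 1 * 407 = 1584.66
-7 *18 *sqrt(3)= -126 *sqrt(3)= -218.24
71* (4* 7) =1988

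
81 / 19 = 4.26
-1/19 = -0.05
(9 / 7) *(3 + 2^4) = 171 / 7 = 24.43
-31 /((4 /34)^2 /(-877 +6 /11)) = 1963039.07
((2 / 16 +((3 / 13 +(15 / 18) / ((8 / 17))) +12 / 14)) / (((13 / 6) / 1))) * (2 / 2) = 13033 / 9464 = 1.38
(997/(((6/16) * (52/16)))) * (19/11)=606176/429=1413.00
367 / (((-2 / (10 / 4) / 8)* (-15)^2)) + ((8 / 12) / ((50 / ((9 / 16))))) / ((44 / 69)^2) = -113553373 / 6969600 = -16.29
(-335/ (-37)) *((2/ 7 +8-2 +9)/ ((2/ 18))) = 322605/ 259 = 1245.58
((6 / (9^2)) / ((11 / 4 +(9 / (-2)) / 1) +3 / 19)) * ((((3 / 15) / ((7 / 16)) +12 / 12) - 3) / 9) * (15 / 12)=0.01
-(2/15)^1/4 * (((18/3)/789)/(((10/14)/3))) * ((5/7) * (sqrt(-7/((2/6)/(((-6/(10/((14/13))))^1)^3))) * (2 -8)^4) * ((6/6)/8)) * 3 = -428652 * sqrt(130)/5555875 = -0.88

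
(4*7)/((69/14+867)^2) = 5488/149010849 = 0.00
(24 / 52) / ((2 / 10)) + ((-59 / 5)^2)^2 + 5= 157585068 / 8125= 19395.09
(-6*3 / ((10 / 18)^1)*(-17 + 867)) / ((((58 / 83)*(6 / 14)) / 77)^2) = -1531070364285 / 841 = -1820535510.45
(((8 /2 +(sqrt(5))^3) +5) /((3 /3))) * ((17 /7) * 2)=306 /7 +170 * sqrt(5) /7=98.02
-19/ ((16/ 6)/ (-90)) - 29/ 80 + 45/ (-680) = 871517/ 1360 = 640.82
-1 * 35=-35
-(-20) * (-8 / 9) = -160 / 9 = -17.78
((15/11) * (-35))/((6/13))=-2275/22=-103.41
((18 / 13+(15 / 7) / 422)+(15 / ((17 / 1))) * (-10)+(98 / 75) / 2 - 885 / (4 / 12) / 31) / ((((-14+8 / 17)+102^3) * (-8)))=0.00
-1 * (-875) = 875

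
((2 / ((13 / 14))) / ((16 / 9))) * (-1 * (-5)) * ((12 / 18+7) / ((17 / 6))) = 7245 / 442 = 16.39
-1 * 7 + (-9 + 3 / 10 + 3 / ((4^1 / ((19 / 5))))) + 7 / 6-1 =-761 / 60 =-12.68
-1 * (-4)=4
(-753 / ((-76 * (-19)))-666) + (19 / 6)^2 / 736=-666.51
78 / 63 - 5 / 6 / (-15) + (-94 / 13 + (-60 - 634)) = -1146497 / 1638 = -699.94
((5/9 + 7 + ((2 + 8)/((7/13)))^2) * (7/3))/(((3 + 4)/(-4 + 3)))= -155432/1323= -117.48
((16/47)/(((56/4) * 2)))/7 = 4/2303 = 0.00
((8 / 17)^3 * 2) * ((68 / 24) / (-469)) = -512 / 406623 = -0.00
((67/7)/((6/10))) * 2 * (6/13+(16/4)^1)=142.34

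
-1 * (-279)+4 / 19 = 5305 / 19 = 279.21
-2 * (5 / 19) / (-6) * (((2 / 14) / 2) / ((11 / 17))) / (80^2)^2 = 17 / 71909376000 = 0.00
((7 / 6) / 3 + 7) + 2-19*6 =-1883 / 18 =-104.61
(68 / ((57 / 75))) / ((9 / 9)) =1700 / 19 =89.47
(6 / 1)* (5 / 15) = 2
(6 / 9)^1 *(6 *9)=36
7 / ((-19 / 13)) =-91 / 19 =-4.79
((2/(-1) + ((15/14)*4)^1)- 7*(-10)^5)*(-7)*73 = -357701168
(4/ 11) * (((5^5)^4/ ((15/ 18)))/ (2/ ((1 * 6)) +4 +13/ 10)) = 13732910156250000/ 1859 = 7387256673614.85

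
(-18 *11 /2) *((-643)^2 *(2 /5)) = -81862902 /5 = -16372580.40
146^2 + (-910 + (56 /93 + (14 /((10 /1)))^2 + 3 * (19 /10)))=94926319 /4650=20414.26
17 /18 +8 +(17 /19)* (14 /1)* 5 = 24479 /342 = 71.58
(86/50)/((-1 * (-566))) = 43/14150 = 0.00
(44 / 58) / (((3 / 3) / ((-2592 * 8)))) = -456192 / 29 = -15730.76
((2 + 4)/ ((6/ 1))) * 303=303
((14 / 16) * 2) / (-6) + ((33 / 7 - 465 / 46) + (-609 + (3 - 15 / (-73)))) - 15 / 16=-345491995 / 564144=-612.42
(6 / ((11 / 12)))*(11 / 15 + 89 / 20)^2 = 96721 / 550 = 175.86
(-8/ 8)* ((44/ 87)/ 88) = -1/ 174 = -0.01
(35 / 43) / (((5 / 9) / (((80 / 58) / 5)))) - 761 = -948463 / 1247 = -760.60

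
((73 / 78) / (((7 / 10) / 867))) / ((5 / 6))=126582 / 91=1391.01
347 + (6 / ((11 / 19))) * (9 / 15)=19427 / 55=353.22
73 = 73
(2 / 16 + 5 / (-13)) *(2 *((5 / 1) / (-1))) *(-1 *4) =-135 / 13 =-10.38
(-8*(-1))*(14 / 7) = 16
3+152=155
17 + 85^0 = 18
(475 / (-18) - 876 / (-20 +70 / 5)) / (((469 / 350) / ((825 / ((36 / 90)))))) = 74009375 / 402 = 184102.92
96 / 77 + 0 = 96 / 77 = 1.25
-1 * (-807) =807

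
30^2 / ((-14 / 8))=-3600 / 7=-514.29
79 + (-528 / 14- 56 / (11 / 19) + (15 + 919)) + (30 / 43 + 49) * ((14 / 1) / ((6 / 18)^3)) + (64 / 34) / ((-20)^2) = 27671088947 / 1407175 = 19664.28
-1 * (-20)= 20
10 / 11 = 0.91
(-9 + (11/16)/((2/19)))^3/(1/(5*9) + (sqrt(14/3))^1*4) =22186755/4954488832 - 332801325*sqrt(42)/1238622208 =-1.74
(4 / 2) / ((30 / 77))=77 / 15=5.13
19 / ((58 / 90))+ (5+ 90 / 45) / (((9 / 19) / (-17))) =-57874 / 261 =-221.74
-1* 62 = -62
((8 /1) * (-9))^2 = 5184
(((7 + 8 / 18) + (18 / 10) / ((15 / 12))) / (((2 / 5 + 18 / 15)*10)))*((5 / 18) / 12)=1999 / 155520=0.01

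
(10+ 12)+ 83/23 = 25.61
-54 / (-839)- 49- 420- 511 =-822166 / 839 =-979.94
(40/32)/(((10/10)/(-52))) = -65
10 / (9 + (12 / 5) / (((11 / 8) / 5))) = 22 / 39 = 0.56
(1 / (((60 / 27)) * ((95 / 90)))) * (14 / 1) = 567 / 95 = 5.97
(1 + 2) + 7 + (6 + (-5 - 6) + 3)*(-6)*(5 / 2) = 40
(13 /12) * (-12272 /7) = -39884 /21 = -1899.24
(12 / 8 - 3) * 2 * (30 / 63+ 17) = -367 / 7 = -52.43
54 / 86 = 27 / 43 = 0.63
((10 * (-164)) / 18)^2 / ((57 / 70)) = 47068000 / 4617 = 10194.50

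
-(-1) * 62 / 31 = 2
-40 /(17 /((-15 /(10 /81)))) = 4860 /17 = 285.88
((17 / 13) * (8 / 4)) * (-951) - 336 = -36702 / 13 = -2823.23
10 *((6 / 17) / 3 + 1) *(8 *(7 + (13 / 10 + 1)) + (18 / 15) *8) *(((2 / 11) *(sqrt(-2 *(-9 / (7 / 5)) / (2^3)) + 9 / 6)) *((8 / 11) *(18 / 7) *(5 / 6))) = 820800 *sqrt(35) / 14399 + 820800 / 2057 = 736.27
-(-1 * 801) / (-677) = -801 / 677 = -1.18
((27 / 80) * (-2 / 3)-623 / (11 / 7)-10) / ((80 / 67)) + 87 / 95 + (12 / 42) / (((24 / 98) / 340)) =114341399 / 2006400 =56.99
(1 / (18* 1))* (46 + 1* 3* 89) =313 / 18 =17.39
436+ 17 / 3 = 1325 / 3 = 441.67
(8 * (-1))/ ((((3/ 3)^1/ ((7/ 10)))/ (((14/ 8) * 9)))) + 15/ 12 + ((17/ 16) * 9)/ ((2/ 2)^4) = -6191/ 80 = -77.39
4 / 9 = 0.44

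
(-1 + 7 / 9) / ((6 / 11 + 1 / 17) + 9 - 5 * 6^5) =187 / 32709438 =0.00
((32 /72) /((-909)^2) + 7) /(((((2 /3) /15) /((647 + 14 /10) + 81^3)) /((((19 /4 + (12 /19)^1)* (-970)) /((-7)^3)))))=27471856384238917585 /21539493108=1275417961.16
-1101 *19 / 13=-20919 / 13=-1609.15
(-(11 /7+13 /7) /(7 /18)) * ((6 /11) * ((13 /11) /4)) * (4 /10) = -16848 /29645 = -0.57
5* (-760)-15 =-3815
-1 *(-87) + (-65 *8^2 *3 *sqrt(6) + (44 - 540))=-12480 *sqrt(6) - 409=-30978.63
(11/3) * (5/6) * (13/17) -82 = -24377/306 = -79.66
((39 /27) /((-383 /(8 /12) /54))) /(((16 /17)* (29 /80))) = -4420 /11107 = -0.40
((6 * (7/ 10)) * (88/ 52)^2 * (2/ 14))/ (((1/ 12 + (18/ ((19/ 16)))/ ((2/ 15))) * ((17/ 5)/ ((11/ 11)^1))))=331056/ 74522747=0.00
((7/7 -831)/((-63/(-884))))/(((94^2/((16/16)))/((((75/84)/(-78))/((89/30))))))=0.01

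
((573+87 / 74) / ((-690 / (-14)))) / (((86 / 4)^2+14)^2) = 264376 / 5147167125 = 0.00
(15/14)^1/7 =15/98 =0.15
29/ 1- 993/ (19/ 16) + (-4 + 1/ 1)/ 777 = -3972302/ 4921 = -807.21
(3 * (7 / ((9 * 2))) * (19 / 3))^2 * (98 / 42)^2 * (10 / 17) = 4333805 / 24786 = 174.85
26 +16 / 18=242 / 9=26.89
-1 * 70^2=-4900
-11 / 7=-1.57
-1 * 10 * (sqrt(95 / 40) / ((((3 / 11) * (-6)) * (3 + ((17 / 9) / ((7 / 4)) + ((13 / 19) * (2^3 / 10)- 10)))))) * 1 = -36575 * sqrt(38) / 128636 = -1.75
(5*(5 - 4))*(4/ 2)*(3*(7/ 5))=42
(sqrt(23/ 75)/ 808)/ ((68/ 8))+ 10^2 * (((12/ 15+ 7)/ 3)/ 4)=sqrt(69)/ 103020+ 65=65.00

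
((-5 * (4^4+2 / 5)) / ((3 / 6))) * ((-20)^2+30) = -1102520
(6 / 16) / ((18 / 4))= 1 / 12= 0.08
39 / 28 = 1.39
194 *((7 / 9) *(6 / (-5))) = -2716 / 15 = -181.07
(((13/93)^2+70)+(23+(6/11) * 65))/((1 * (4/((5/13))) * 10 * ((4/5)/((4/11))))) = 0.56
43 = 43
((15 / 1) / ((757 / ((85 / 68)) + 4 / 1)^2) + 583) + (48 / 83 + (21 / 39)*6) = 586.81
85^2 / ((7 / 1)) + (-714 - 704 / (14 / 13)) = -2349 / 7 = -335.57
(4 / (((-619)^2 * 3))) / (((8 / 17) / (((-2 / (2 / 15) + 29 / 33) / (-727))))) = 3961 / 27577246653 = 0.00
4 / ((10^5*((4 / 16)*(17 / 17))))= 1 / 6250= 0.00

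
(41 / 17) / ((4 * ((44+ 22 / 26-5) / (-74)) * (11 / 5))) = -2665 / 5236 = -0.51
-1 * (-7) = 7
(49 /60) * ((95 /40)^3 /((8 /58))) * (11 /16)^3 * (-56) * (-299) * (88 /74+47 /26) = 2007160954248989 /1551892480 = 1293363.41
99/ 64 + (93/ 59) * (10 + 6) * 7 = 672465/ 3776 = 178.09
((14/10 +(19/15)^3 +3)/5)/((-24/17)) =-369053/405000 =-0.91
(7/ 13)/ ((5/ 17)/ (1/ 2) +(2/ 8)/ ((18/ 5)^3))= 2776032/ 3060265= 0.91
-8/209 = -0.04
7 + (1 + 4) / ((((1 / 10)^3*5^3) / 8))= 327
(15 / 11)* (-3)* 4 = -180 / 11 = -16.36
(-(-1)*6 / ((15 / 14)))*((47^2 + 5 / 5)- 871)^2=10040357.60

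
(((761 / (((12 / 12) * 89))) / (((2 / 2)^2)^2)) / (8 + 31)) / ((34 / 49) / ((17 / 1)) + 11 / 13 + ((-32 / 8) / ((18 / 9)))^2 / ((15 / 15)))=37289 / 831171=0.04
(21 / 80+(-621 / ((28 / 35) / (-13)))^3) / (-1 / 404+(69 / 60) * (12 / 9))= 99638573975119827 / 148432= 671274212940.07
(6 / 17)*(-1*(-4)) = 24 / 17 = 1.41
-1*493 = -493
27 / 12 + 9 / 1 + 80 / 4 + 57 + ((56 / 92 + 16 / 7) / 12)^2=88.31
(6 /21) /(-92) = -1 /322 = -0.00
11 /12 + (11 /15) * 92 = 4103 /60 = 68.38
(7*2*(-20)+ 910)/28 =45/2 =22.50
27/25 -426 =-424.92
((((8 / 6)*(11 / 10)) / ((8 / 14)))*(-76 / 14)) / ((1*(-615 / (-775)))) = -6479 / 369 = -17.56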